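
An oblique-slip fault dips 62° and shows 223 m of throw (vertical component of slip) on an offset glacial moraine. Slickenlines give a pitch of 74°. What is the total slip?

dip-slip = throw / sin(dip) = 223 / sin(62°) = 252.6 m
net slip = dip-slip / sin(rake) = 252.6 / sin(74°) = 263 m

263 m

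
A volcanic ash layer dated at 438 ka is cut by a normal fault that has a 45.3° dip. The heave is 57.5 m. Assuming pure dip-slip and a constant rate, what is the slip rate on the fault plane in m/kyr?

0.187 m/kyr

dip-slip = heave / cos(dip) = 57.5 m / cos(45.3°) = 81.75 m
rate = 81.75 m / 438 ka = 0.000187 m/yr = 0.187 m/kyr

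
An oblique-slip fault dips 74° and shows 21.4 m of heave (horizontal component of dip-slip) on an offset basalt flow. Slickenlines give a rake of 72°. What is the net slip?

81.6 m

dip-slip = heave / cos(dip) = 21.4 / cos(74°) = 77.64 m
net slip = dip-slip / sin(rake) = 77.64 / sin(72°) = 81.6 m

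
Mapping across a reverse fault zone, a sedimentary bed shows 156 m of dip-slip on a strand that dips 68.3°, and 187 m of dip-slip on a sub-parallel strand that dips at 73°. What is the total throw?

324 m

throw_A = 156 × sin(68.3°) = 144.9 m
throw_B = 187 × sin(73°) = 178.8 m
total = 144.9 + 178.8 = 324 m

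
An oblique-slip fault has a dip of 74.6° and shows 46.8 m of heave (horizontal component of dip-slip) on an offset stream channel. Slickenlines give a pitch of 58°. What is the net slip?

dip-slip = heave / cos(dip) = 46.8 / cos(74.6°) = 176.2 m
net slip = dip-slip / sin(rake) = 176.2 / sin(58°) = 208 m

208 m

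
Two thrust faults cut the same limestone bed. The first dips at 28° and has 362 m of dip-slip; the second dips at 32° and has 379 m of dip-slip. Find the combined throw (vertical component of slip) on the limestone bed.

371 m

throw_A = 362 × sin(28°) = 169.9 m
throw_B = 379 × sin(32°) = 200.8 m
total = 169.9 + 200.8 = 371 m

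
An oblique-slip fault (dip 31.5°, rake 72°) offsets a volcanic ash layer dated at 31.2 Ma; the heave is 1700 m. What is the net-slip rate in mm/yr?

0.0672 mm/yr

dip-slip = heave / cos(dip) = 1700 / cos(31.5°) = 1994 m
net slip = dip-slip / sin(rake) = 1994 / sin(72°) = 2096 m
rate = 2096 m / 31.2 Ma = 0.0000672 m/yr = 0.0672 mm/yr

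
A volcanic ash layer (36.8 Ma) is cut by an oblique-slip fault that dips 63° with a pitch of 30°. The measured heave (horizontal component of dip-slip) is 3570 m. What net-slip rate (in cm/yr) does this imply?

dip-slip = heave / cos(dip) = 3570 / cos(63°) = 7864 m
net slip = dip-slip / sin(rake) = 7864 / sin(30°) = 15730 m
rate = 15730 m / 36.8 Ma = 0.000427 m/yr = 0.0427 cm/yr

0.0427 cm/yr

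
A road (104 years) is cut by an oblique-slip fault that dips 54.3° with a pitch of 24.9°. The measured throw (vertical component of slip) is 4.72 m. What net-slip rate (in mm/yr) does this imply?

133 mm/yr

dip-slip = throw / sin(dip) = 4.72 / sin(54.3°) = 5.812 m
net slip = dip-slip / sin(rake) = 5.812 / sin(24.9°) = 13.80 m
rate = 13.80 m / 104 years = 0.133 m/yr = 133 mm/yr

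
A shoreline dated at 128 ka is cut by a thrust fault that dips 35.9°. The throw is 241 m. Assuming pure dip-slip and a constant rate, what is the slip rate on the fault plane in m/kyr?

dip-slip = throw / sin(dip) = 241 m / sin(35.9°) = 411 m
rate = 411 m / 128 ka = 0.00321 m/yr = 3.21 m/kyr

3.21 m/kyr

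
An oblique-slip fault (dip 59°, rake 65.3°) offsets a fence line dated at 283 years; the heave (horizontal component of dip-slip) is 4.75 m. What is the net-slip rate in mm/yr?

35.9 mm/yr

dip-slip = heave / cos(dip) = 4.75 / cos(59°) = 9.223 m
net slip = dip-slip / sin(rake) = 9.223 / sin(65.3°) = 10.15 m
rate = 10.15 m / 283 years = 0.0359 m/yr = 35.9 mm/yr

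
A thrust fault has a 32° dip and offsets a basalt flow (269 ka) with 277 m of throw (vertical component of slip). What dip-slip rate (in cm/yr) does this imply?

dip-slip = throw / sin(dip) = 277 m / sin(32°) = 522.7 m
rate = 522.7 m / 269 ka = 0.00194 m/yr = 0.194 cm/yr

0.194 cm/yr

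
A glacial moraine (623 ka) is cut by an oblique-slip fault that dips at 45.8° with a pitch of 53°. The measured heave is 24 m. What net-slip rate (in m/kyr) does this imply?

0.0692 m/kyr

dip-slip = heave / cos(dip) = 24 / cos(45.8°) = 34.43 m
net slip = dip-slip / sin(rake) = 34.43 / sin(53°) = 43.10 m
rate = 43.10 m / 623 ka = 0.0000692 m/yr = 0.0692 m/kyr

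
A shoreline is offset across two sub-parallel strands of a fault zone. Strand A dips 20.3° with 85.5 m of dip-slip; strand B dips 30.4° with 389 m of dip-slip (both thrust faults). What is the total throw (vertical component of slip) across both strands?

throw_A = 85.5 × sin(20.3°) = 29.66 m
throw_B = 389 × sin(30.4°) = 196.8 m
total = 29.66 + 196.8 = 227 m

227 m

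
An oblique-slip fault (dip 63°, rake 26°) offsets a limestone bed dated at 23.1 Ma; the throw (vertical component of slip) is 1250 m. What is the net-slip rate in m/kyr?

0.139 m/kyr

dip-slip = throw / sin(dip) = 1250 / sin(63°) = 1403 m
net slip = dip-slip / sin(rake) = 1403 / sin(26°) = 3200 m
rate = 3200 m / 23.1 Ma = 0.000139 m/yr = 0.139 m/kyr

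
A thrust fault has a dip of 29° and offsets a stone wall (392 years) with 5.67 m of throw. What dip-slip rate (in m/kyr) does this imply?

dip-slip = throw / sin(dip) = 5.67 m / sin(29°) = 11.70 m
rate = 11.70 m / 392 years = 0.0298 m/yr = 29.8 m/kyr

29.8 m/kyr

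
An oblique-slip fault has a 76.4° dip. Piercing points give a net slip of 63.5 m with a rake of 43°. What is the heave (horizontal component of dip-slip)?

10.2 m

dip-slip = net slip × sin(rake) = 63.5 m × sin(43°) = 43.31 m
heave = dip-slip × cos(dip) = 43.31 × cos(76.4°) = 10.2 m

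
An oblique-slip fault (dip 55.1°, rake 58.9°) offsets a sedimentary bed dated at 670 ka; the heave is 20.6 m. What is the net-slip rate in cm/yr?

dip-slip = heave / cos(dip) = 20.6 / cos(55.1°) = 36 m
net slip = dip-slip / sin(rake) = 36 / sin(58.9°) = 42.05 m
rate = 42.05 m / 670 ka = 0.0000628 m/yr = 0.00628 cm/yr

0.00628 cm/yr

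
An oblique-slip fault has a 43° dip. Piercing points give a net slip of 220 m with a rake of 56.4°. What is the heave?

134 m

dip-slip = net slip × sin(rake) = 220 m × sin(56.4°) = 183.2 m
heave = dip-slip × cos(dip) = 183.2 × cos(43°) = 134 m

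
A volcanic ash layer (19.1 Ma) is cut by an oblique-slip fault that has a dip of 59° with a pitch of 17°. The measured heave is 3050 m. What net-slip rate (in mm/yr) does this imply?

1.06 mm/yr

dip-slip = heave / cos(dip) = 3050 / cos(59°) = 5922 m
net slip = dip-slip / sin(rake) = 5922 / sin(17°) = 20250 m
rate = 20250 m / 19.1 Ma = 0.00106 m/yr = 1.06 mm/yr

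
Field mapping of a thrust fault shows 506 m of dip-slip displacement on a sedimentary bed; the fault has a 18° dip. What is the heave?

481 m

heave = dip-slip × cos(dip) = 506 m × cos(18°) = 481 m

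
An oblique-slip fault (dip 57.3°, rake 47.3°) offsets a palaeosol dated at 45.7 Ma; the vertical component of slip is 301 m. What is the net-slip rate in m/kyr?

dip-slip = throw / sin(dip) = 301 / sin(57.3°) = 357.7 m
net slip = dip-slip / sin(rake) = 357.7 / sin(47.3°) = 486.7 m
rate = 486.7 m / 45.7 Ma = 0.0000107 m/yr = 0.0107 m/kyr

0.0107 m/kyr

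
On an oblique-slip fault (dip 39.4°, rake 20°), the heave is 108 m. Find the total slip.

dip-slip = heave / cos(dip) = 108 / cos(39.4°) = 139.8 m
net slip = dip-slip / sin(rake) = 139.8 / sin(20°) = 409 m

409 m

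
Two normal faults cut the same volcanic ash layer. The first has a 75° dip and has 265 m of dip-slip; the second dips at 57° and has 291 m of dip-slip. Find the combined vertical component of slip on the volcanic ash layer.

throw_A = 265 × sin(75°) = 256 m
throw_B = 291 × sin(57°) = 244.1 m
total = 256 + 244.1 = 500 m

500 m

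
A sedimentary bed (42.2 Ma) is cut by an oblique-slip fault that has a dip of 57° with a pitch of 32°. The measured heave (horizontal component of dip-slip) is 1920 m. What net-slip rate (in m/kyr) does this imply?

dip-slip = heave / cos(dip) = 1920 / cos(57°) = 3525 m
net slip = dip-slip / sin(rake) = 3525 / sin(32°) = 6652 m
rate = 6652 m / 42.2 Ma = 0.000158 m/yr = 0.158 m/kyr

0.158 m/kyr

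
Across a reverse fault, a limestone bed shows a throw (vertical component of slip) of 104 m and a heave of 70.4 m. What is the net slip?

net slip = √(throw² + heave²) = √(104² + 70.4²) = 126 m

126 m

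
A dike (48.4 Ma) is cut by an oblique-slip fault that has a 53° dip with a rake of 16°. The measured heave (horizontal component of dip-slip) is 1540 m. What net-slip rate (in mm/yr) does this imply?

0.192 mm/yr

dip-slip = heave / cos(dip) = 1540 / cos(53°) = 2559 m
net slip = dip-slip / sin(rake) = 2559 / sin(16°) = 9284 m
rate = 9284 m / 48.4 Ma = 0.000192 m/yr = 0.192 mm/yr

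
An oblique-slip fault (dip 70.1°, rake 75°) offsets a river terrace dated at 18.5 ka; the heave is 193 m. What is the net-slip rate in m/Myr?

31700 m/Myr

dip-slip = heave / cos(dip) = 193 / cos(70.1°) = 567 m
net slip = dip-slip / sin(rake) = 567 / sin(75°) = 587 m
rate = 587 m / 18.5 ka = 0.0317 m/yr = 31700 m/Myr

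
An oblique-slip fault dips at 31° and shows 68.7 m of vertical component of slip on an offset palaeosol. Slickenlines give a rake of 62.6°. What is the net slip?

dip-slip = throw / sin(dip) = 68.7 / sin(31°) = 133.4 m
net slip = dip-slip / sin(rake) = 133.4 / sin(62.6°) = 150 m

150 m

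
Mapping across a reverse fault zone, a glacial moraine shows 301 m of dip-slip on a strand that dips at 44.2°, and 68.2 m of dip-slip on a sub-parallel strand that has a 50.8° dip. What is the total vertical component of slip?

throw_A = 301 × sin(44.2°) = 209.8 m
throw_B = 68.2 × sin(50.8°) = 52.85 m
total = 209.8 + 52.85 = 263 m

263 m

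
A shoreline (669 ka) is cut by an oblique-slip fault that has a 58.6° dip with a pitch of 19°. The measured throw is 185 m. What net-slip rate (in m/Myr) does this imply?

dip-slip = throw / sin(dip) = 185 / sin(58.6°) = 216.7 m
net slip = dip-slip / sin(rake) = 216.7 / sin(19°) = 665.7 m
rate = 665.7 m / 669 ka = 0.000995 m/yr = 995 m/Myr

995 m/Myr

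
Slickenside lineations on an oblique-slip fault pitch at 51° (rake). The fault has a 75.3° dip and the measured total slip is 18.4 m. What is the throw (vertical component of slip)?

13.8 m

dip-slip = net slip × sin(rake) = 18.4 m × sin(51°) = 14.30 m
throw = dip-slip × sin(dip) = 14.30 × sin(75.3°) = 13.8 m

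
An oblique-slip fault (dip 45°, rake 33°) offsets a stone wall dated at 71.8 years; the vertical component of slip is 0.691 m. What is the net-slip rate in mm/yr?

dip-slip = throw / sin(dip) = 0.691 / sin(45°) = 0.9772 m
net slip = dip-slip / sin(rake) = 0.9772 / sin(33°) = 1.794 m
rate = 1.794 m / 71.8 years = 0.0250 m/yr = 25 mm/yr

25 mm/yr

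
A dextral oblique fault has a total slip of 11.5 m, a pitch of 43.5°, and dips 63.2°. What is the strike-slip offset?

8.34 m

strike-slip = net slip × cos(rake) = 11.5 m × cos(43.5°) = 8.34 m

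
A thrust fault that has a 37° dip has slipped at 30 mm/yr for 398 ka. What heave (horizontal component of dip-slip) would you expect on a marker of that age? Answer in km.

9.54 km

dip-slip = rate × time = 30 mm/yr × 398 ka = 11940 m
heave = dip-slip × cos(dip) = 11940 × cos(37°) = 9540 m = 9.54 km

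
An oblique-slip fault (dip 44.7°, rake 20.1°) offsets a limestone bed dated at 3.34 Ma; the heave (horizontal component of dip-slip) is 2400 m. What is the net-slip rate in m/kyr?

2.94 m/kyr

dip-slip = heave / cos(dip) = 2400 / cos(44.7°) = 3376 m
net slip = dip-slip / sin(rake) = 3376 / sin(20.1°) = 9825 m
rate = 9825 m / 3.34 Ma = 0.00294 m/yr = 2.94 m/kyr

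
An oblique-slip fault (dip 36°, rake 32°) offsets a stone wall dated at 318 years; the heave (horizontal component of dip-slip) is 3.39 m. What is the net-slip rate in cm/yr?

dip-slip = heave / cos(dip) = 3.39 / cos(36°) = 4.190 m
net slip = dip-slip / sin(rake) = 4.190 / sin(32°) = 7.907 m
rate = 7.907 m / 318 years = 0.0249 m/yr = 2.49 cm/yr

2.49 cm/yr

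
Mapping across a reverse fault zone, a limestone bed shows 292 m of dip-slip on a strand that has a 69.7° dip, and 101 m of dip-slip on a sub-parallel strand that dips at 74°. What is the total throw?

throw_A = 292 × sin(69.7°) = 273.9 m
throw_B = 101 × sin(74°) = 97.09 m
total = 273.9 + 97.09 = 371 m

371 m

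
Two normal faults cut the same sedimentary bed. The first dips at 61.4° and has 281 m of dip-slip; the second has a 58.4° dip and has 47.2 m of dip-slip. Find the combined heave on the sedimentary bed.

159 m

heave_A = 281 × cos(61.4°) = 134.5 m
heave_B = 47.2 × cos(58.4°) = 24.73 m
total = 134.5 + 24.73 = 159 m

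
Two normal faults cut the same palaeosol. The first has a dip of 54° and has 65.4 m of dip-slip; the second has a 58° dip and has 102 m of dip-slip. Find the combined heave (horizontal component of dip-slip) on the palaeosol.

heave_A = 65.4 × cos(54°) = 38.44 m
heave_B = 102 × cos(58°) = 54.05 m
total = 38.44 + 54.05 = 92.5 m

92.5 m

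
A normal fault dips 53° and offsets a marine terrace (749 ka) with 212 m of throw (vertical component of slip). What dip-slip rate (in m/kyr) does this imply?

dip-slip = throw / sin(dip) = 212 m / sin(53°) = 265.5 m
rate = 265.5 m / 749 ka = 0.000354 m/yr = 0.354 m/kyr

0.354 m/kyr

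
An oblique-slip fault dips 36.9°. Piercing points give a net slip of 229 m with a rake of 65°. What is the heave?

166 m

dip-slip = net slip × sin(rake) = 229 m × sin(65°) = 207.5 m
heave = dip-slip × cos(dip) = 207.5 × cos(36.9°) = 166 m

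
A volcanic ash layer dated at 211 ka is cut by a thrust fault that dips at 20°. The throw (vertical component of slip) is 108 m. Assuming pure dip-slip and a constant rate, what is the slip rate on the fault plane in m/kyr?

dip-slip = throw / sin(dip) = 108 m / sin(20°) = 315.8 m
rate = 315.8 m / 211 ka = 0.00150 m/yr = 1.50 m/kyr

1.50 m/kyr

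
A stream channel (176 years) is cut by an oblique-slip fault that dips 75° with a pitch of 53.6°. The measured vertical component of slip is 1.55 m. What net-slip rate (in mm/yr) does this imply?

11.3 mm/yr

dip-slip = throw / sin(dip) = 1.55 / sin(75°) = 1.605 m
net slip = dip-slip / sin(rake) = 1.605 / sin(53.6°) = 1.994 m
rate = 1.994 m / 176 years = 0.0113 m/yr = 11.3 mm/yr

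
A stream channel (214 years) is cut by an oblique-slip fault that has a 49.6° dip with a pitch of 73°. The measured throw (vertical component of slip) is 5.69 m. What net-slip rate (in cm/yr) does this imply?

3.65 cm/yr

dip-slip = throw / sin(dip) = 5.69 / sin(49.6°) = 7.472 m
net slip = dip-slip / sin(rake) = 7.472 / sin(73°) = 7.813 m
rate = 7.813 m / 214 years = 0.0365 m/yr = 3.65 cm/yr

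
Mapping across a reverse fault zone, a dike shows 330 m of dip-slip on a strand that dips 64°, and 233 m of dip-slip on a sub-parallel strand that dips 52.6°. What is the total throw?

throw_A = 330 × sin(64°) = 296.6 m
throw_B = 233 × sin(52.6°) = 185.1 m
total = 296.6 + 185.1 = 482 m

482 m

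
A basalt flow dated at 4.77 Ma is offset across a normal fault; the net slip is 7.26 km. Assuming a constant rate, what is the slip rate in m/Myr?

rate = 7.26 km / 4.77 Ma = 0.00152 m/yr = 1520 m/Myr

1520 m/Myr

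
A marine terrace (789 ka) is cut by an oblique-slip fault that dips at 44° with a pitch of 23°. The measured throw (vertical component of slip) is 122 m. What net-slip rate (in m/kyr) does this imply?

0.570 m/kyr

dip-slip = throw / sin(dip) = 122 / sin(44°) = 175.6 m
net slip = dip-slip / sin(rake) = 175.6 / sin(23°) = 449.5 m
rate = 449.5 m / 789 ka = 0.000570 m/yr = 0.570 m/kyr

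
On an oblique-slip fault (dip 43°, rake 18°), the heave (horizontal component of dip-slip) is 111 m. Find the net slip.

dip-slip = heave / cos(dip) = 111 / cos(43°) = 151.8 m
net slip = dip-slip / sin(rake) = 151.8 / sin(18°) = 491 m

491 m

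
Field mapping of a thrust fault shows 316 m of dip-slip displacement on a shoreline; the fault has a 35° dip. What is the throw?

throw = dip-slip × sin(dip) = 316 m × sin(35°) = 181 m

181 m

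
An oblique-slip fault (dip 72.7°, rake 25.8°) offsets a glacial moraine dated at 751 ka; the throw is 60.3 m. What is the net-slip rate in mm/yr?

0.193 mm/yr

dip-slip = throw / sin(dip) = 60.3 / sin(72.7°) = 63.16 m
net slip = dip-slip / sin(rake) = 63.16 / sin(25.8°) = 145.1 m
rate = 145.1 m / 751 ka = 0.000193 m/yr = 0.193 mm/yr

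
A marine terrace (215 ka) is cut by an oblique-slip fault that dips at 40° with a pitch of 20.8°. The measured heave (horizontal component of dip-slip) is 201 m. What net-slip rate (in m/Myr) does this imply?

3440 m/Myr

dip-slip = heave / cos(dip) = 201 / cos(40°) = 262.4 m
net slip = dip-slip / sin(rake) = 262.4 / sin(20.8°) = 738.9 m
rate = 738.9 m / 215 ka = 0.00344 m/yr = 3440 m/Myr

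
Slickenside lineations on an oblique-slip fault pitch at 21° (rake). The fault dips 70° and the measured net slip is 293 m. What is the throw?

dip-slip = net slip × sin(rake) = 293 m × sin(21°) = 105 m
throw = dip-slip × sin(dip) = 105 × sin(70°) = 98.7 m

98.7 m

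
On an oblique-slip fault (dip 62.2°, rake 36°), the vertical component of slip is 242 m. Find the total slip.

465 m

dip-slip = throw / sin(dip) = 242 / sin(62.2°) = 273.6 m
net slip = dip-slip / sin(rake) = 273.6 / sin(36°) = 465 m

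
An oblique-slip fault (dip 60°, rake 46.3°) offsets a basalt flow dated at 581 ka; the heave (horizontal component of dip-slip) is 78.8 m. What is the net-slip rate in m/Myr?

375 m/Myr

dip-slip = heave / cos(dip) = 78.8 / cos(60°) = 157.6 m
net slip = dip-slip / sin(rake) = 157.6 / sin(46.3°) = 218 m
rate = 218 m / 581 ka = 0.000375 m/yr = 375 m/Myr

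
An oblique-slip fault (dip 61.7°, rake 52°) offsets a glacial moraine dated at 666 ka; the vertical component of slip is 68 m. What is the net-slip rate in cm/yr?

0.0147 cm/yr

dip-slip = throw / sin(dip) = 68 / sin(61.7°) = 77.23 m
net slip = dip-slip / sin(rake) = 77.23 / sin(52°) = 98.01 m
rate = 98.01 m / 666 ka = 0.000147 m/yr = 0.0147 cm/yr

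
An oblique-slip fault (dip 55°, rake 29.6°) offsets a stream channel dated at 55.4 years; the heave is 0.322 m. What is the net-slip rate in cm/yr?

dip-slip = heave / cos(dip) = 0.322 / cos(55°) = 0.5614 m
net slip = dip-slip / sin(rake) = 0.5614 / sin(29.6°) = 1.137 m
rate = 1.137 m / 55.4 years = 0.0205 m/yr = 2.05 cm/yr

2.05 cm/yr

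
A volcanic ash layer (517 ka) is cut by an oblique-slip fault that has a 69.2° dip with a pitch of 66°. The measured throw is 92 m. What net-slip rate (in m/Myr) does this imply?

dip-slip = throw / sin(dip) = 92 / sin(69.2°) = 98.41 m
net slip = dip-slip / sin(rake) = 98.41 / sin(66°) = 107.7 m
rate = 107.7 m / 517 ka = 0.000208 m/yr = 208 m/Myr

208 m/Myr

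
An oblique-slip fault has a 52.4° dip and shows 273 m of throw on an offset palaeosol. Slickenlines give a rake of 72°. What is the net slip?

dip-slip = throw / sin(dip) = 273 / sin(52.4°) = 344.6 m
net slip = dip-slip / sin(rake) = 344.6 / sin(72°) = 362 m

362 m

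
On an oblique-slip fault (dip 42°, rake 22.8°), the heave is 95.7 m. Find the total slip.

332 m

dip-slip = heave / cos(dip) = 95.7 / cos(42°) = 128.8 m
net slip = dip-slip / sin(rake) = 128.8 / sin(22.8°) = 332 m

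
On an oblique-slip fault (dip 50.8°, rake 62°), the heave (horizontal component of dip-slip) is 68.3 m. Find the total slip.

122 m

dip-slip = heave / cos(dip) = 68.3 / cos(50.8°) = 108.1 m
net slip = dip-slip / sin(rake) = 108.1 / sin(62°) = 122 m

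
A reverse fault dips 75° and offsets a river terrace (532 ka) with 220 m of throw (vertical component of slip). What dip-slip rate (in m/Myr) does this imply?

dip-slip = throw / sin(dip) = 220 m / sin(75°) = 227.8 m
rate = 227.8 m / 532 ka = 0.000428 m/yr = 428 m/Myr

428 m/Myr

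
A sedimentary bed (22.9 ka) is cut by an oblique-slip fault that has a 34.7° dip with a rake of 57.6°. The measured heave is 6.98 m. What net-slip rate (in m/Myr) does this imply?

dip-slip = heave / cos(dip) = 6.98 / cos(34.7°) = 8.490 m
net slip = dip-slip / sin(rake) = 8.490 / sin(57.6°) = 10.06 m
rate = 10.06 m / 22.9 ka = 0.000439 m/yr = 439 m/Myr

439 m/Myr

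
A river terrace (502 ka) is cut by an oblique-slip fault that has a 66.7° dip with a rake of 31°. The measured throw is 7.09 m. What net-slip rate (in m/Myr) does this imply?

29.9 m/Myr

dip-slip = throw / sin(dip) = 7.09 / sin(66.7°) = 7.720 m
net slip = dip-slip / sin(rake) = 7.720 / sin(31°) = 14.99 m
rate = 14.99 m / 502 ka = 0.0000299 m/yr = 29.9 m/Myr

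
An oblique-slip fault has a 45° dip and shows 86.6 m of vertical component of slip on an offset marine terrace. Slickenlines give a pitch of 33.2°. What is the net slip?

224 m

dip-slip = throw / sin(dip) = 86.6 / sin(45°) = 122.5 m
net slip = dip-slip / sin(rake) = 122.5 / sin(33.2°) = 224 m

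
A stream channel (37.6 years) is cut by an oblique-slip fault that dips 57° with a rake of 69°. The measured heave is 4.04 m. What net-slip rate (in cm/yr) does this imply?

dip-slip = heave / cos(dip) = 4.04 / cos(57°) = 7.418 m
net slip = dip-slip / sin(rake) = 7.418 / sin(69°) = 7.945 m
rate = 7.945 m / 37.6 years = 0.211 m/yr = 21.1 cm/yr

21.1 cm/yr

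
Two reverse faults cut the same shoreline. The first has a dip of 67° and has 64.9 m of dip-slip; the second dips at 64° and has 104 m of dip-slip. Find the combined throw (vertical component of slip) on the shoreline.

153 m

throw_A = 64.9 × sin(67°) = 59.74 m
throw_B = 104 × sin(64°) = 93.47 m
total = 59.74 + 93.47 = 153 m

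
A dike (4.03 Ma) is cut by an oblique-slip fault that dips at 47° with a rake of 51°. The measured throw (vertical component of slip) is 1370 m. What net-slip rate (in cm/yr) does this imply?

0.0598 cm/yr

dip-slip = throw / sin(dip) = 1370 / sin(47°) = 1873 m
net slip = dip-slip / sin(rake) = 1873 / sin(51°) = 2410 m
rate = 2410 m / 4.03 Ma = 0.000598 m/yr = 0.0598 cm/yr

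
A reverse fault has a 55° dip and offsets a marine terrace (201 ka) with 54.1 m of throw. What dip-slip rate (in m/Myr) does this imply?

dip-slip = throw / sin(dip) = 54.1 m / sin(55°) = 66.04 m
rate = 66.04 m / 201 ka = 0.000329 m/yr = 329 m/Myr

329 m/Myr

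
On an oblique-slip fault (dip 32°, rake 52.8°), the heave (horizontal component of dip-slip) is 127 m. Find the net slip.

dip-slip = heave / cos(dip) = 127 / cos(32°) = 149.8 m
net slip = dip-slip / sin(rake) = 149.8 / sin(52.8°) = 188 m

188 m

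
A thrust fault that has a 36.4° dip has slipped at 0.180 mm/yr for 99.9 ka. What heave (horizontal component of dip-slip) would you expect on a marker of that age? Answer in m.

14.5 m

dip-slip = rate × time = 0.180 mm/yr × 99.9 ka = 17.98 m
heave = dip-slip × cos(dip) = 17.98 × cos(36.4°) = 14.5 m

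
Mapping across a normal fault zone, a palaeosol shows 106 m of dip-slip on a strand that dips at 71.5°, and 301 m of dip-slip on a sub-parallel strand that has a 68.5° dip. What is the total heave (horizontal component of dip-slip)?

144 m

heave_A = 106 × cos(71.5°) = 33.63 m
heave_B = 301 × cos(68.5°) = 110.3 m
total = 33.63 + 110.3 = 144 m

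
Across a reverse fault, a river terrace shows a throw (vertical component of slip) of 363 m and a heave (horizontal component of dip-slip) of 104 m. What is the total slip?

net slip = √(throw² + heave²) = √(363² + 104²) = 378 m

378 m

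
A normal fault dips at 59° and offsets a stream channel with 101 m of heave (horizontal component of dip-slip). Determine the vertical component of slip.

throw = heave × tan(dip) = 101 × tan(59°) = 168 m

168 m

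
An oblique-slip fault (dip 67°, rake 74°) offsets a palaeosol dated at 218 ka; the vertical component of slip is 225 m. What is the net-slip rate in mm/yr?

dip-slip = throw / sin(dip) = 225 / sin(67°) = 244.4 m
net slip = dip-slip / sin(rake) = 244.4 / sin(74°) = 254.3 m
rate = 254.3 m / 218 ka = 0.00117 m/yr = 1.17 mm/yr

1.17 mm/yr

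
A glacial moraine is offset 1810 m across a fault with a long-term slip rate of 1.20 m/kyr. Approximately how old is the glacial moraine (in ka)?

1510 ka

age = offset / rate = 1810 m / (1.20 m/kyr) = 1.51e+06 yr = 1510 ka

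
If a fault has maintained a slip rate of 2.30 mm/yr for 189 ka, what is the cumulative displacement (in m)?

slip = rate × time = 2.30 mm/yr × 189 ka = 435 m

435 m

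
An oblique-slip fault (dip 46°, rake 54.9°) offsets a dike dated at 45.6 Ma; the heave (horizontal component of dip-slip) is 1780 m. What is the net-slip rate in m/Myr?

dip-slip = heave / cos(dip) = 1780 / cos(46°) = 2562 m
net slip = dip-slip / sin(rake) = 2562 / sin(54.9°) = 3132 m
rate = 3132 m / 45.6 Ma = 0.0000687 m/yr = 68.7 m/Myr

68.7 m/Myr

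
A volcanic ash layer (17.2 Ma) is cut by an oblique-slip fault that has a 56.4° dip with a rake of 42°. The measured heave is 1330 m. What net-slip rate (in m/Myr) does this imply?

209 m/Myr

dip-slip = heave / cos(dip) = 1330 / cos(56.4°) = 2403 m
net slip = dip-slip / sin(rake) = 2403 / sin(42°) = 3592 m
rate = 3592 m / 17.2 Ma = 0.000209 m/yr = 209 m/Myr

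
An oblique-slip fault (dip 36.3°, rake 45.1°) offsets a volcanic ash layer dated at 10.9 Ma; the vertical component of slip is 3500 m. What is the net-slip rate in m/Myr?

dip-slip = throw / sin(dip) = 3500 / sin(36.3°) = 5912 m
net slip = dip-slip / sin(rake) = 5912 / sin(45.1°) = 8346 m
rate = 8346 m / 10.9 Ma = 0.000766 m/yr = 766 m/Myr

766 m/Myr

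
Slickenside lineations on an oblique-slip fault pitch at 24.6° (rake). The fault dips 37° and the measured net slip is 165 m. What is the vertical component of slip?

41.3 m

dip-slip = net slip × sin(rake) = 165 m × sin(24.6°) = 68.69 m
throw = dip-slip × sin(dip) = 68.69 × sin(37°) = 41.3 m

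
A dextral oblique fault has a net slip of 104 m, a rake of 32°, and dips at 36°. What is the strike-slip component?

strike-slip = net slip × cos(rake) = 104 m × cos(32°) = 88.2 m

88.2 m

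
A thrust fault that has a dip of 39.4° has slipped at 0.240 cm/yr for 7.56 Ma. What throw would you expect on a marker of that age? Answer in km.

11.5 km

dip-slip = rate × time = 0.240 cm/yr × 7.56 Ma = 18140 m
throw = dip-slip × sin(dip) = 18140 × sin(39.4°) = 11500 m = 11.5 km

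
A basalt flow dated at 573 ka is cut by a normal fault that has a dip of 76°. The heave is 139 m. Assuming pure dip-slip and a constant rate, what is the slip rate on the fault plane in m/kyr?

dip-slip = heave / cos(dip) = 139 m / cos(76°) = 574.6 m
rate = 574.6 m / 573 ka = 0.00100 m/yr = 1 m/kyr

1 m/kyr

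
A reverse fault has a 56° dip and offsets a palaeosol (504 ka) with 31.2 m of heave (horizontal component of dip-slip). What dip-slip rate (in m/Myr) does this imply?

111 m/Myr

dip-slip = heave / cos(dip) = 31.2 m / cos(56°) = 55.79 m
rate = 55.79 m / 504 ka = 0.000111 m/yr = 111 m/Myr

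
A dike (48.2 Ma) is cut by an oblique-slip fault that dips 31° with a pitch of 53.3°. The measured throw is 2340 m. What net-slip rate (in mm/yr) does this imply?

0.118 mm/yr

dip-slip = throw / sin(dip) = 2340 / sin(31°) = 4543 m
net slip = dip-slip / sin(rake) = 4543 / sin(53.3°) = 5667 m
rate = 5667 m / 48.2 Ma = 0.000118 m/yr = 0.118 mm/yr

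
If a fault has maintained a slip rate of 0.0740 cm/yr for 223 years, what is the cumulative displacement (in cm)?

16.5 cm

slip = rate × time = 0.0740 cm/yr × 223 years = 0.165 m = 16.5 cm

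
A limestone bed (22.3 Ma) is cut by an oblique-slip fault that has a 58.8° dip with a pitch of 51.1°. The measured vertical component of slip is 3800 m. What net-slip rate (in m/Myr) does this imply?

256 m/Myr

dip-slip = throw / sin(dip) = 3800 / sin(58.8°) = 4443 m
net slip = dip-slip / sin(rake) = 4443 / sin(51.1°) = 5708 m
rate = 5708 m / 22.3 Ma = 0.000256 m/yr = 256 m/Myr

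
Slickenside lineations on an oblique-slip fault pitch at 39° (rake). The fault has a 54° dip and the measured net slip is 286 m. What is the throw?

146 m

dip-slip = net slip × sin(rake) = 286 m × sin(39°) = 180 m
throw = dip-slip × sin(dip) = 180 × sin(54°) = 146 m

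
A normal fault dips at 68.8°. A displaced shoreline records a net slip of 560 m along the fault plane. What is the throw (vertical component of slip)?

522 m

throw = dip-slip × sin(dip) = 560 m × sin(68.8°) = 522 m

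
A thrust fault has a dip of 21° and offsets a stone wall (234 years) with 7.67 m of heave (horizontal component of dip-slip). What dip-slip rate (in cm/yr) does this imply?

dip-slip = heave / cos(dip) = 7.67 m / cos(21°) = 8.216 m
rate = 8.216 m / 234 years = 0.0351 m/yr = 3.51 cm/yr

3.51 cm/yr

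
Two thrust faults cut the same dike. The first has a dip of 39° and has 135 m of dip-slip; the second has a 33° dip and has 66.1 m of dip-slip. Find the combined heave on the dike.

heave_A = 135 × cos(39°) = 104.9 m
heave_B = 66.1 × cos(33°) = 55.44 m
total = 104.9 + 55.44 = 160 m

160 m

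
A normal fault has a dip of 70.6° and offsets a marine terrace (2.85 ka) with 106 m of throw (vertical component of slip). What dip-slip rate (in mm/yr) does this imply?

39.4 mm/yr

dip-slip = throw / sin(dip) = 106 m / sin(70.6°) = 112.4 m
rate = 112.4 m / 2.85 ka = 0.0394 m/yr = 39.4 mm/yr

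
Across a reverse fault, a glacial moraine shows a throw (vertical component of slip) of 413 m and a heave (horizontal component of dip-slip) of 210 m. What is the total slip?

net slip = √(throw² + heave²) = √(413² + 210²) = 463 m

463 m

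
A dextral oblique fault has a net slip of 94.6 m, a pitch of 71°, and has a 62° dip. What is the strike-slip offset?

30.8 m

strike-slip = net slip × cos(rake) = 94.6 m × cos(71°) = 30.8 m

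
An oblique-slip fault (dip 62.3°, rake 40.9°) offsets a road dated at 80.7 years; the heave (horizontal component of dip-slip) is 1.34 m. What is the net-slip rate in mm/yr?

dip-slip = heave / cos(dip) = 1.34 / cos(62.3°) = 2.883 m
net slip = dip-slip / sin(rake) = 2.883 / sin(40.9°) = 4.403 m
rate = 4.403 m / 80.7 years = 0.0546 m/yr = 54.6 mm/yr

54.6 mm/yr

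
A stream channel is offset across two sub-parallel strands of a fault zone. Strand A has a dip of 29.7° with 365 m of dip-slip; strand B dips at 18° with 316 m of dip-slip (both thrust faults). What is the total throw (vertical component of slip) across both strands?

278 m

throw_A = 365 × sin(29.7°) = 180.8 m
throw_B = 316 × sin(18°) = 97.65 m
total = 180.8 + 97.65 = 278 m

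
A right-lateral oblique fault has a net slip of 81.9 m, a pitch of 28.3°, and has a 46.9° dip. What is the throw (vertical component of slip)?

28.4 m

dip-slip = net slip × sin(rake) = 81.9 m × sin(28.3°) = 38.83 m
throw = dip-slip × sin(dip) = 38.83 × sin(46.9°) = 28.4 m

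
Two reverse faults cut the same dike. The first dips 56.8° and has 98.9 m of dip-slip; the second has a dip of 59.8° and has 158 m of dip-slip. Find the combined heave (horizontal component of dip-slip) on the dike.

heave_A = 98.9 × cos(56.8°) = 54.15 m
heave_B = 158 × cos(59.8°) = 79.48 m
total = 54.15 + 79.48 = 134 m

134 m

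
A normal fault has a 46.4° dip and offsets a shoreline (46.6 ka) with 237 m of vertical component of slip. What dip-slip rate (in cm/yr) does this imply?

0.702 cm/yr

dip-slip = throw / sin(dip) = 237 m / sin(46.4°) = 327.3 m
rate = 327.3 m / 46.6 ka = 0.00702 m/yr = 0.702 cm/yr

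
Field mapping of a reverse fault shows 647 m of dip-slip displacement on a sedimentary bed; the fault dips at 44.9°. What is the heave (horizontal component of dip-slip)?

458 m

heave = dip-slip × cos(dip) = 647 m × cos(44.9°) = 458 m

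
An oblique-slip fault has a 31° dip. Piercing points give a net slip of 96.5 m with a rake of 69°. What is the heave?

77.2 m

dip-slip = net slip × sin(rake) = 96.5 m × sin(69°) = 90.09 m
heave = dip-slip × cos(dip) = 90.09 × cos(31°) = 77.2 m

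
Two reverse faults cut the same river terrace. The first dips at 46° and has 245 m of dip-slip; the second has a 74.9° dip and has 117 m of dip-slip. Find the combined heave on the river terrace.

heave_A = 245 × cos(46°) = 170.2 m
heave_B = 117 × cos(74.9°) = 30.48 m
total = 170.2 + 30.48 = 201 m

201 m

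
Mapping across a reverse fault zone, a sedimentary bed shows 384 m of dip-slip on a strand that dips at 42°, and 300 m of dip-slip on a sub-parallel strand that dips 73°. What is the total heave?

373 m

heave_A = 384 × cos(42°) = 285.4 m
heave_B = 300 × cos(73°) = 87.71 m
total = 285.4 + 87.71 = 373 m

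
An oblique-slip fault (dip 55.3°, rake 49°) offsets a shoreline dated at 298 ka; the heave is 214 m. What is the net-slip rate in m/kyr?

1.67 m/kyr

dip-slip = heave / cos(dip) = 214 / cos(55.3°) = 375.9 m
net slip = dip-slip / sin(rake) = 375.9 / sin(49°) = 498.1 m
rate = 498.1 m / 298 ka = 0.00167 m/yr = 1.67 m/kyr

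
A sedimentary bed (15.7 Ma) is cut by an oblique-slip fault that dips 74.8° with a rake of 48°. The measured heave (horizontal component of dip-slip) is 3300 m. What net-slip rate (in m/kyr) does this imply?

dip-slip = heave / cos(dip) = 3300 / cos(74.8°) = 12590 m
net slip = dip-slip / sin(rake) = 12590 / sin(48°) = 16940 m
rate = 16940 m / 15.7 Ma = 0.00108 m/yr = 1.08 m/kyr

1.08 m/kyr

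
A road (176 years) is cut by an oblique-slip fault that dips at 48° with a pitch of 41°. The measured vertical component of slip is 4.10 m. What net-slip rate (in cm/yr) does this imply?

dip-slip = throw / sin(dip) = 4.10 / sin(48°) = 5.517 m
net slip = dip-slip / sin(rake) = 5.517 / sin(41°) = 8.409 m
rate = 8.409 m / 176 years = 0.0478 m/yr = 4.78 cm/yr

4.78 cm/yr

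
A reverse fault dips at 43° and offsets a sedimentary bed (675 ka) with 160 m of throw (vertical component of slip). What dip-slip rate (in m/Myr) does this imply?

348 m/Myr

dip-slip = throw / sin(dip) = 160 m / sin(43°) = 234.6 m
rate = 234.6 m / 675 ka = 0.000348 m/yr = 348 m/Myr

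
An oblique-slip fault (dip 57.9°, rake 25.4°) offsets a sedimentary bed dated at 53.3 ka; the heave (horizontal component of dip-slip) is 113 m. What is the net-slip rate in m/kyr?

dip-slip = heave / cos(dip) = 113 / cos(57.9°) = 212.6 m
net slip = dip-slip / sin(rake) = 212.6 / sin(25.4°) = 495.8 m
rate = 495.8 m / 53.3 ka = 0.00930 m/yr = 9.30 m/kyr

9.30 m/kyr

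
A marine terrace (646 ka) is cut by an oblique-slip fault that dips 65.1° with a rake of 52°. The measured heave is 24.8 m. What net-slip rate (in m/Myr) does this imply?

dip-slip = heave / cos(dip) = 24.8 / cos(65.1°) = 58.90 m
net slip = dip-slip / sin(rake) = 58.90 / sin(52°) = 74.75 m
rate = 74.75 m / 646 ka = 0.000116 m/yr = 116 m/Myr

116 m/Myr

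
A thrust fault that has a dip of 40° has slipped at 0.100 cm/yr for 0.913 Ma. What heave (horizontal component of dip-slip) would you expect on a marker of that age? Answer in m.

dip-slip = rate × time = 0.100 cm/yr × 0.913 Ma = 913 m
heave = dip-slip × cos(dip) = 913 × cos(40°) = 699 m

699 m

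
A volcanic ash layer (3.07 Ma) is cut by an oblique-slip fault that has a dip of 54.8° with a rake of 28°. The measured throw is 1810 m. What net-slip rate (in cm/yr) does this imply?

dip-slip = throw / sin(dip) = 1810 / sin(54.8°) = 2215 m
net slip = dip-slip / sin(rake) = 2215 / sin(28°) = 4718 m
rate = 4718 m / 3.07 Ma = 0.00154 m/yr = 0.154 cm/yr

0.154 cm/yr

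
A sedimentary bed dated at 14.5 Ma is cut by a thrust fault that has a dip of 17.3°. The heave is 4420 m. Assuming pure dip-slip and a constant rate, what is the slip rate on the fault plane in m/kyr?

dip-slip = heave / cos(dip) = 4420 m / cos(17.3°) = 4629 m
rate = 4629 m / 14.5 Ma = 0.000319 m/yr = 0.319 m/kyr

0.319 m/kyr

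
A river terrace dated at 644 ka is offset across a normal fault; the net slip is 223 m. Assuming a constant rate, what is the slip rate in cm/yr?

rate = 223 m / 644 ka = 0.000346 m/yr = 0.0346 cm/yr

0.0346 cm/yr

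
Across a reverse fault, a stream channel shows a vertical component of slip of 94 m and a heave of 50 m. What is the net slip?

106 m

net slip = √(throw² + heave²) = √(94² + 50²) = 106 m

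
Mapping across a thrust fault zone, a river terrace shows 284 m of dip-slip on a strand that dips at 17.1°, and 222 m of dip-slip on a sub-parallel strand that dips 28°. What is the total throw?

throw_A = 284 × sin(17.1°) = 83.51 m
throw_B = 222 × sin(28°) = 104.2 m
total = 83.51 + 104.2 = 188 m

188 m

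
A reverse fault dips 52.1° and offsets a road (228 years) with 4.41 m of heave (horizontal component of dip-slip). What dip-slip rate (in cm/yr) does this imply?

3.15 cm/yr

dip-slip = heave / cos(dip) = 4.41 m / cos(52.1°) = 7.179 m
rate = 7.179 m / 228 years = 0.0315 m/yr = 3.15 cm/yr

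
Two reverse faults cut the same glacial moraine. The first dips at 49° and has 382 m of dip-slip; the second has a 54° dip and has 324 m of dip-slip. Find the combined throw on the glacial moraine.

550 m

throw_A = 382 × sin(49°) = 288.3 m
throw_B = 324 × sin(54°) = 262.1 m
total = 288.3 + 262.1 = 550 m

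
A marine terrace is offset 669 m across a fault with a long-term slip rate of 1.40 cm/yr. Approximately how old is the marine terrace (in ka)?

age = offset / rate = 669 m / (1.40 cm/yr) = 47800 yr = 47.8 ka

47.8 ka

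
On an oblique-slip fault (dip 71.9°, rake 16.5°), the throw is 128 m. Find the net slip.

dip-slip = throw / sin(dip) = 128 / sin(71.9°) = 134.7 m
net slip = dip-slip / sin(rake) = 134.7 / sin(16.5°) = 474 m

474 m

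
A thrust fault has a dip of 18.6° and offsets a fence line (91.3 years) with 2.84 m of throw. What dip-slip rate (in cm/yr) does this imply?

dip-slip = throw / sin(dip) = 2.84 m / sin(18.6°) = 8.904 m
rate = 8.904 m / 91.3 years = 0.0975 m/yr = 9.75 cm/yr

9.75 cm/yr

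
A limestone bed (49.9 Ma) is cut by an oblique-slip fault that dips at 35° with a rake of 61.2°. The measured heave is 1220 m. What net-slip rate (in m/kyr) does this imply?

0.0341 m/kyr

dip-slip = heave / cos(dip) = 1220 / cos(35°) = 1489 m
net slip = dip-slip / sin(rake) = 1489 / sin(61.2°) = 1700 m
rate = 1700 m / 49.9 Ma = 0.0000341 m/yr = 0.0341 m/kyr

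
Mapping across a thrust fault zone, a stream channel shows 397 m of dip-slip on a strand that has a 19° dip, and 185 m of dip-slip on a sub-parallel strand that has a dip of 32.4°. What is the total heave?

532 m

heave_A = 397 × cos(19°) = 375.4 m
heave_B = 185 × cos(32.4°) = 156.2 m
total = 375.4 + 156.2 = 532 m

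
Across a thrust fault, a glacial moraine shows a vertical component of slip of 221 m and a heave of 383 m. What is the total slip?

442 m

net slip = √(throw² + heave²) = √(221² + 383²) = 442 m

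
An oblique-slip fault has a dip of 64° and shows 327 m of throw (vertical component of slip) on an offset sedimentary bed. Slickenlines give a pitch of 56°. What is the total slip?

439 m

dip-slip = throw / sin(dip) = 327 / sin(64°) = 363.8 m
net slip = dip-slip / sin(rake) = 363.8 / sin(56°) = 439 m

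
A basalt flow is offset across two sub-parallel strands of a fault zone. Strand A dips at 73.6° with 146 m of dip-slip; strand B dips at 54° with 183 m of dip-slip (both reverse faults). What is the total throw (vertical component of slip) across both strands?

288 m

throw_A = 146 × sin(73.6°) = 140.1 m
throw_B = 183 × sin(54°) = 148.1 m
total = 140.1 + 148.1 = 288 m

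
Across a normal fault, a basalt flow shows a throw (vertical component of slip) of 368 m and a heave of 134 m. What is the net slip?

net slip = √(throw² + heave²) = √(368² + 134²) = 392 m

392 m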